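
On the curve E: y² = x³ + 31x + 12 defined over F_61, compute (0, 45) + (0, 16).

The two points share x = 0 and their y-coordinates satisfy 45 + 16 ≡ 0 (mod 61), so they are inverses. Their sum is the point at infinity.

O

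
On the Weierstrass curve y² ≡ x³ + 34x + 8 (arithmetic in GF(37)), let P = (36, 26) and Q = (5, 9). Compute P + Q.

(36, 26) + (5, 9). λ = (9 - 26)/(5 - 36) ≡ 20/6 mod 37. 6⁻¹ ≡ 31 (mod 37), so λ ≡ 28.
  x = λ² - 36 - 5 = 784 - 41 ≡ 3; y = λ·(36 - 3) - 26 ≡ 10. → (3, 10)

(3, 10)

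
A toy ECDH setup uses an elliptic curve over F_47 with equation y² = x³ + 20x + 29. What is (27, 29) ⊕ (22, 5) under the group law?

(6, 6)

(27, 29) + (22, 5). λ = (5 - 29)/(22 - 27) ≡ 23/42 mod 47. 42⁻¹ ≡ 28 (mod 47), so λ ≡ 33.
  x = λ² - 27 - 22 = 1089 - 49 ≡ 6; y = λ·(27 - 6) - 29 ≡ 6. → (6, 6)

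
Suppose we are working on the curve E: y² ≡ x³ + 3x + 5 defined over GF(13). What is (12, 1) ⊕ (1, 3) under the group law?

(12, 1) + (1, 3). λ = (3 - 1)/(1 - 12) ≡ 2/2 mod 13. 2⁻¹ ≡ 7 (mod 13), so λ ≡ 1.
  x = λ² - 12 - 1 = 1 - 13 ≡ 1; y = λ·(12 - 1) - 1 ≡ 10. → (1, 10)

(1, 10)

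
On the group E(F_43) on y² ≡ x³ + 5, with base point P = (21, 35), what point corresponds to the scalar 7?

Double-and-add on 7 = (111)₂. Start with P = (21, 35) for the leading 1-bit.
double: tangent at (21, 35): λ = (3·21² + 0)/(2·35) ≡ 33/27. 27⁻¹ ≡ 8 (mod 43) since 27·8 = 216 ≡ 1, so λ ≡ 33·8 ≡ 6.
  x = λ² - 21 - 21 = 36 - 42 ≡ 37; y = λ·(21 - 37) - 35 ≡ 41. → (37, 41)
add P: (37, 41) + (21, 35). λ = (35 - 41)/(21 - 37) ≡ 37/27 mod 43. 27⁻¹ ≡ 8 (mod 43) since 27·8 = 216 ≡ 1, so λ ≡ 38.
  x = λ² - 37 - 21 = 1444 - 58 ≡ 10; y = λ·(37 - 10) - 41 ≡ 39. → (10, 39)
double: tangent at (10, 39): λ = (3·10² + 0)/(2·39) ≡ 42/35. 35⁻¹ ≡ 16 (mod 43), so λ ≡ 42·16 ≡ 27.
  x = λ² - 10 - 10 = 729 - 20 ≡ 21; y = λ·(10 - 21) - 39 ≡ 8. → (21, 8)
add P: (21, 8) + (21, 35): same x and y₁ ≡ -y₂, so the sum is the point at infinity.

O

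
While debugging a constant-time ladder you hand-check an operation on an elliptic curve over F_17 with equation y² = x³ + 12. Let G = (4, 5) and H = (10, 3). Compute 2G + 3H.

First 2G:
Repeated addition: build up to 2G.
2G: tangent at (4, 5): λ = (3·4² + 0)/(2·5) ≡ 14/10. 10⁻¹ ≡ 12 (mod 17) since 10·12 = 120 ≡ 1, so λ ≡ 14·12 ≡ 15.
  x = λ² - 4 - 4 = 225 - 8 ≡ 13; y = λ·(4 - 13) - 5 ≡ 13. → (13, 13)
2G = (13, 13).
Next 3H:
Repeated addition: build up to 3H.
2H: tangent at (10, 3): λ = (3·10² + 0)/(2·3) ≡ 11/6. 6⁻¹ ≡ 3 (mod 17), so λ ≡ 11·3 ≡ 16.
  x = λ² - 10 - 10 = 256 - 20 ≡ 15; y = λ·(10 - 15) - 3 ≡ 2. → (15, 2)
3H: (15, 2) + (10, 3). λ = (3 - 2)/(10 - 15) ≡ 1/12 mod 17. 12⁻¹ ≡ 10 (mod 17) since 12·10 = 120 ≡ 1, so λ ≡ 10.
  x = λ² - 15 - 10 = 100 - 25 ≡ 7; y = λ·(15 - 7) - 2 ≡ 10. → (7, 10)
3H = (7, 10).
Finally 2G + 3H:
(13, 13) + (7, 10). λ = (10 - 13)/(7 - 13) ≡ 14/11 mod 17. 11⁻¹ ≡ 14 (mod 17) since 11·14 = 154 ≡ 1, so λ ≡ 9.
  x = λ² - 13 - 7 = 81 - 20 ≡ 10; y = λ·(13 - 10) - 13 ≡ 14. → (10, 14)

(10, 14)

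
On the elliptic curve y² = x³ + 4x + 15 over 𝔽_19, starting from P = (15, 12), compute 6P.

Double-and-add on 6 = (110)₂. Start with P = (15, 12) for the leading 1-bit.
double: tangent at (15, 12): λ = (3·15² + 4)/(2·12) ≡ 14/5. 5⁻¹ ≡ 4 (mod 19), so λ ≡ 14·4 ≡ 18.
  x = λ² - 15 - 15 = 324 - 30 ≡ 9; y = λ·(15 - 9) - 12 ≡ 1. → (9, 1)
add P: (9, 1) + (15, 12). λ = (12 - 1)/(15 - 9) ≡ 11/6 mod 19. 6⁻¹ ≡ 16 (mod 19) since 6·16 = 96 ≡ 1, so λ ≡ 5.
  x = λ² - 9 - 15 = 25 - 24 ≡ 1; y = λ·(9 - 1) - 1 ≡ 1. → (1, 1)
double: tangent at (1, 1): λ = (3·1² + 4)/(2·1) ≡ 7/2. 2⁻¹ ≡ 10 (mod 19), so λ ≡ 7·10 ≡ 13.
  x = λ² - 1 - 1 = 169 - 2 ≡ 15; y = λ·(1 - 15) - 1 ≡ 7. → (15, 7)

(15, 7)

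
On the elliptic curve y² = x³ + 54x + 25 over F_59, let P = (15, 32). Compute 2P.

(49, 14)

tangent at (15, 32): λ = (3·15² + 54)/(2·32) ≡ 21/5. 5⁻¹ ≡ 12 (mod 59) since 5·12 = 60 ≡ 1, so λ ≡ 21·12 ≡ 16.
  x = λ² - 15 - 15 = 256 - 30 ≡ 49; y = λ·(15 - 49) - 32 ≡ 14. → (49, 14)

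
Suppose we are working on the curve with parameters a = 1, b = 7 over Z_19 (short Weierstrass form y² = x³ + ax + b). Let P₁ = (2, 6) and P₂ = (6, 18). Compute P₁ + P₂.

(1, 16)

(2, 6) + (6, 18). λ = (18 - 6)/(6 - 2) ≡ 12/4 mod 19. 4⁻¹ ≡ 5 (mod 19), so λ ≡ 3.
  x = λ² - 2 - 6 = 9 - 8 ≡ 1; y = λ·(2 - 1) - 6 ≡ 16. → (1, 16)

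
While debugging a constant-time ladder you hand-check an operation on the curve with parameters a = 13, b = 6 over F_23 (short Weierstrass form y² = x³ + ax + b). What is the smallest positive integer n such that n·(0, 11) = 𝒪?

2P: tangent at (0, 11): λ = (3·0² + 13)/(2·11) ≡ 13/22. 22⁻¹ ≡ 22 (mod 23), so λ ≡ 13·22 ≡ 10.
  x = λ² - 0 - 0 = 100 - 0 ≡ 8; y = λ·(0 - 8) - 11 ≡ 1. → (8, 1)
3P: (8, 1) + (0, 11). λ = (11 - 1)/(0 - 8) ≡ 10/15 mod 23. 15⁻¹ ≡ 20 (mod 23), so λ ≡ 16.
  x = λ² - 8 - 0 = 256 - 8 ≡ 18; y = λ·(8 - 18) - 1 ≡ 0. → (18, 0)
4P: (18, 0) + (0, 11). λ = (11 - 0)/(0 - 18) ≡ 11/5 mod 23. 5⁻¹ ≡ 14 (mod 23), so λ ≡ 16.
  x = λ² - 18 - 0 = 256 - 18 ≡ 8; y = λ·(18 - 8) - 0 ≡ 22. → (8, 22)
5P: (8, 22) + (0, 11). λ = (11 - 22)/(0 - 8) ≡ 12/15 mod 23. 15⁻¹ ≡ 20 (mod 23), so λ ≡ 10.
  x = λ² - 8 - 0 = 100 - 8 ≡ 0; y = λ·(8 - 0) - 22 ≡ 12. → (0, 12)
6P: (0, 12) + (0, 11): same x and y₁ ≡ -y₂, so the sum is 𝒪.
6P = 𝒪, so the order is 6.

6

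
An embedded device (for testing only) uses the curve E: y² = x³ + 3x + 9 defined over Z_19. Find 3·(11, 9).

Write P = (11, 9).
Repeated addition: build up to 3P.
2P: tangent at (11, 9): λ = (3·11² + 3)/(2·9) ≡ 5/18. 18⁻¹ ≡ 18 (mod 19), so λ ≡ 5·18 ≡ 14.
  x = λ² - 11 - 11 = 196 - 22 ≡ 3; y = λ·(11 - 3) - 9 ≡ 8. → (3, 8)
3P: (3, 8) + (11, 9). λ = (9 - 8)/(11 - 3) ≡ 1/8 mod 19. 8⁻¹ ≡ 12 (mod 19) since 8·12 = 96 ≡ 1, so λ ≡ 12.
  x = λ² - 3 - 11 = 144 - 14 ≡ 16; y = λ·(3 - 16) - 8 ≡ 7. → (16, 7)

(16, 7)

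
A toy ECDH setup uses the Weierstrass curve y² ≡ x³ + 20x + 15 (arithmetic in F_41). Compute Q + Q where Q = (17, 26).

(38, 25)

tangent at (17, 26): λ = (3·17² + 20)/(2·26) ≡ 26/11. 11⁻¹ ≡ 15 (mod 41), so λ ≡ 26·15 ≡ 21.
  x = λ² - 17 - 17 = 441 - 34 ≡ 38; y = λ·(17 - 38) - 26 ≡ 25. → (38, 25)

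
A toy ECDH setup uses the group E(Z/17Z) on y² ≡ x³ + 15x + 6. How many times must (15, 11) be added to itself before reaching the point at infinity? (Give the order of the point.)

12

2P: tangent at (15, 11): λ = (3·15² + 15)/(2·11) ≡ 10/5. 5⁻¹ ≡ 7 (mod 17), so λ ≡ 10·7 ≡ 2.
  x = λ² - 15 - 15 = 4 - 30 ≡ 8; y = λ·(15 - 8) - 11 ≡ 3. → (8, 3)
3P: (8, 3) + (15, 11). λ = (11 - 3)/(15 - 8) ≡ 8/7 mod 17. 7⁻¹ ≡ 5 (mod 17), so λ ≡ 6.
  x = λ² - 8 - 15 = 36 - 23 ≡ 13; y = λ·(8 - 13) - 3 ≡ 1. → (13, 1)
4P: (13, 1) + (15, 11). λ = (11 - 1)/(15 - 13) ≡ 10/2 mod 17. 2⁻¹ ≡ 9 (mod 17), so λ ≡ 5.
  x = λ² - 13 - 15 = 25 - 28 ≡ 14; y = λ·(13 - 14) - 1 ≡ 11. → (14, 11)
5P: (14, 11) + (15, 11). λ = (11 - 11)/(15 - 14) ≡ 0/1 mod 17. 1⁻¹ ≡ 1 (mod 17) since 1·1 = 1 ≡ 1, so λ ≡ 0.
  x = λ² - 14 - 15 = 0 - 29 ≡ 5; y = λ·(14 - 5) - 11 ≡ 6. → (5, 6)
6P: (5, 6) + (15, 11). λ = (11 - 6)/(15 - 5) ≡ 5/10 mod 17. 10⁻¹ ≡ 12 (mod 17) since 10·12 = 120 ≡ 1, so λ ≡ 9.
  x = λ² - 5 - 15 = 81 - 20 ≡ 10; y = λ·(5 - 10) - 6 ≡ 0. → (10, 0)
7P: (10, 0) + (15, 11). λ = (11 - 0)/(15 - 10) ≡ 11/5 mod 17. 5⁻¹ ≡ 7 (mod 17), so λ ≡ 9.
  x = λ² - 10 - 15 = 81 - 25 ≡ 5; y = λ·(10 - 5) - 0 ≡ 11. → (5, 11)
8P: (5, 11) + (15, 11). λ = (11 - 11)/(15 - 5) ≡ 0/10 mod 17. 10⁻¹ ≡ 12 (mod 17) since 10·12 = 120 ≡ 1, so λ ≡ 0.
  x = λ² - 5 - 15 = 0 - 20 ≡ 14; y = λ·(5 - 14) - 11 ≡ 6. → (14, 6)
9P: (14, 6) + (15, 11). λ = (11 - 6)/(15 - 14) ≡ 5/1 mod 17. 1⁻¹ ≡ 1 (mod 17) since 1·1 = 1 ≡ 1, so λ ≡ 5.
  x = λ² - 14 - 15 = 25 - 29 ≡ 13; y = λ·(14 - 13) - 6 ≡ 16. → (13, 16)
10P: (13, 16) + (15, 11). λ = (11 - 16)/(15 - 13) ≡ 12/2 mod 17. 2⁻¹ ≡ 9 (mod 17) since 2·9 = 18 ≡ 1, so λ ≡ 6.
  x = λ² - 13 - 15 = 36 - 28 ≡ 8; y = λ·(13 - 8) - 16 ≡ 14. → (8, 14)
11P: (8, 14) + (15, 11). λ = (11 - 14)/(15 - 8) ≡ 14/7 mod 17. 7⁻¹ ≡ 5 (mod 17) since 7·5 = 35 ≡ 1, so λ ≡ 2.
  x = λ² - 8 - 15 = 4 - 23 ≡ 15; y = λ·(8 - 15) - 14 ≡ 6. → (15, 6)
12P: (15, 6) + (15, 11): same x and y₁ ≡ -y₂, so the sum is the point at infinity.
12P = the point at infinity, so the order is 12.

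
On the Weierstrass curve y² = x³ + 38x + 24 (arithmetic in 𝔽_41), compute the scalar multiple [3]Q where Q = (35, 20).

(18, 12)

Repeated addition: build up to 3Q.
2Q: tangent at (35, 20): λ = (3·35² + 38)/(2·20) ≡ 23/40. 40⁻¹ ≡ 40 (mod 41) since 40·40 = 1600 ≡ 1, so λ ≡ 23·40 ≡ 18.
  x = λ² - 35 - 35 = 324 - 70 ≡ 8; y = λ·(35 - 8) - 20 ≡ 15. → (8, 15)
3Q: (8, 15) + (35, 20). λ = (20 - 15)/(35 - 8) ≡ 5/27 mod 41. 27⁻¹ ≡ 38 (mod 41), so λ ≡ 26.
  x = λ² - 8 - 35 = 676 - 43 ≡ 18; y = λ·(8 - 18) - 15 ≡ 12. → (18, 12)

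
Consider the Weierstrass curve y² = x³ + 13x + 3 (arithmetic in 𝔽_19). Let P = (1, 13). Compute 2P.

tangent at (1, 13): λ = (3·1² + 13)/(2·13) ≡ 16/7. 7⁻¹ ≡ 11 (mod 19), so λ ≡ 16·11 ≡ 5.
  x = λ² - 1 - 1 = 25 - 2 ≡ 4; y = λ·(1 - 4) - 13 ≡ 10. → (4, 10)

(4, 10)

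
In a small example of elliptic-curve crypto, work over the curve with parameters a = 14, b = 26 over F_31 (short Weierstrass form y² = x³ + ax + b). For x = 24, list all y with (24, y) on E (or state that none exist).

x³ + 14x + 26 = 14186 ≡ 19 (mod 31).
Square roots of 19 mod 31: 9 and 22 (since 9² = 81 ≡ 19).

9, 22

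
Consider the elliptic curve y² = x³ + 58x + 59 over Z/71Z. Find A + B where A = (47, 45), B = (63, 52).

(48, 30)

(47, 45) + (63, 52). λ = (52 - 45)/(63 - 47) ≡ 7/16 mod 71. 16⁻¹ ≡ 40 (mod 71), so λ ≡ 67.
  x = λ² - 47 - 63 = 4489 - 110 ≡ 48; y = λ·(47 - 48) - 45 ≡ 30. → (48, 30)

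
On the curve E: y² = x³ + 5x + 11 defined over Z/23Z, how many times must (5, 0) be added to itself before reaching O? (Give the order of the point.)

2P: (5, 0) + (5, 0): same x and y₁ ≡ -y₂, so the sum is O.
2P = O, so the order is 2.

2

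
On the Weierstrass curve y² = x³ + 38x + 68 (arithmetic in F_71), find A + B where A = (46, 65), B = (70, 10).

(58, 69)

(46, 65) + (70, 10). λ = (10 - 65)/(70 - 46) ≡ 16/24 mod 71. 24⁻¹ ≡ 3 (mod 71) since 24·3 = 72 ≡ 1, so λ ≡ 48.
  x = λ² - 46 - 70 = 2304 - 116 ≡ 58; y = λ·(46 - 58) - 65 ≡ 69. → (58, 69)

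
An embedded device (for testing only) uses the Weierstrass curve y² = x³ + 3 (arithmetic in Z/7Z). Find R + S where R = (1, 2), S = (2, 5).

(6, 4)

(1, 2) + (2, 5). λ = (5 - 2)/(2 - 1) ≡ 3/1 mod 7. 1⁻¹ ≡ 1 (mod 7), so λ ≡ 3.
  x = λ² - 1 - 2 = 9 - 3 ≡ 6; y = λ·(1 - 6) - 2 ≡ 4. → (6, 4)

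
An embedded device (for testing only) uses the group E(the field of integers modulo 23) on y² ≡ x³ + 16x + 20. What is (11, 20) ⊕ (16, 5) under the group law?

(11, 20) + (16, 5). λ = (5 - 20)/(16 - 11) ≡ 8/5 mod 23. 5⁻¹ ≡ 14 (mod 23), so λ ≡ 20.
  x = λ² - 11 - 16 = 400 - 27 ≡ 5; y = λ·(11 - 5) - 20 ≡ 8. → (5, 8)

(5, 8)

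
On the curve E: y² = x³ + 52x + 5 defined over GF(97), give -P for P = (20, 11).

(20, 86)

-(20, 11) = (20, -11 mod 97) = (20, 86).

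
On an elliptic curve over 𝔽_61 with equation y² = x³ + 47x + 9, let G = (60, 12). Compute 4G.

Double-and-add on 4 = (100)₂. Start with G = (60, 12) for the leading 1-bit.
double: tangent at (60, 12): λ = (3·60² + 47)/(2·12) ≡ 50/24. 24⁻¹ ≡ 28 (mod 61), so λ ≡ 50·28 ≡ 58.
  x = λ² - 60 - 60 = 3364 - 120 ≡ 11; y = λ·(60 - 11) - 12 ≡ 24. → (11, 24)
double: tangent at (11, 24): λ = (3·11² + 47)/(2·24) ≡ 44/48. 48⁻¹ ≡ 14 (mod 61), so λ ≡ 44·14 ≡ 6.
  x = λ² - 11 - 11 = 36 - 22 ≡ 14; y = λ·(11 - 14) - 24 ≡ 19. → (14, 19)

(14, 19)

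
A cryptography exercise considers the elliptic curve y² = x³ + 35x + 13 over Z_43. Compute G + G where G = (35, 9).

tangent at (35, 9): λ = (3·35² + 35)/(2·9) ≡ 12/18. 18⁻¹ ≡ 12 (mod 43) since 18·12 = 216 ≡ 1, so λ ≡ 12·12 ≡ 15.
  x = λ² - 35 - 35 = 225 - 70 ≡ 26; y = λ·(35 - 26) - 9 ≡ 40. → (26, 40)

(26, 40)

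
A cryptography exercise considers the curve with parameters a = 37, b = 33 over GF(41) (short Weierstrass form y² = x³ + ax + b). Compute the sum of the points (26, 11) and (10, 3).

(36, 25)

(26, 11) + (10, 3). λ = (3 - 11)/(10 - 26) ≡ 33/25 mod 41. 25⁻¹ ≡ 23 (mod 41), so λ ≡ 21.
  x = λ² - 26 - 10 = 441 - 36 ≡ 36; y = λ·(26 - 36) - 11 ≡ 25. → (36, 25)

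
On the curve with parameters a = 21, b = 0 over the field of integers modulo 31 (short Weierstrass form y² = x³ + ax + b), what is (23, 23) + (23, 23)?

(18, 17)

tangent at (23, 23): λ = (3·23² + 21)/(2·23) ≡ 27/15. 15⁻¹ ≡ 29 (mod 31) since 15·29 = 435 ≡ 1, so λ ≡ 27·29 ≡ 8.
  x = λ² - 23 - 23 = 64 - 46 ≡ 18; y = λ·(23 - 18) - 23 ≡ 17. → (18, 17)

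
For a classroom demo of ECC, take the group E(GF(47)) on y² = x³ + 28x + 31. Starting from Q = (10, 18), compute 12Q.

O

Double-and-add on 12 = (1100)₂. Start with Q = (10, 18) for the leading 1-bit.
double: tangent at (10, 18): λ = (3·10² + 28)/(2·18) ≡ 46/36. 36⁻¹ ≡ 17 (mod 47), so λ ≡ 46·17 ≡ 30.
  x = λ² - 10 - 10 = 900 - 20 ≡ 34; y = λ·(10 - 34) - 18 ≡ 14. → (34, 14)
add Q: (34, 14) + (10, 18). λ = (18 - 14)/(10 - 34) ≡ 4/23 mod 47. 23⁻¹ ≡ 45 (mod 47) since 23·45 = 1035 ≡ 1, so λ ≡ 39.
  x = λ² - 34 - 10 = 1521 - 44 ≡ 20; y = λ·(34 - 20) - 14 ≡ 15. → (20, 15)
double: tangent at (20, 15): λ = (3·20² + 28)/(2·15) ≡ 6/30. 30⁻¹ ≡ 11 (mod 47), so λ ≡ 6·11 ≡ 19.
  x = λ² - 20 - 20 = 361 - 40 ≡ 39; y = λ·(20 - 39) - 15 ≡ 0. → (39, 0)
double: (39, 0) + (39, 0): same x and y₁ ≡ -y₂, so the sum is O.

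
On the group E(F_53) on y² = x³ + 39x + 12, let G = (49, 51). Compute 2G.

tangent at (49, 51): λ = (3·49² + 39)/(2·51) ≡ 34/49. 49⁻¹ ≡ 13 (mod 53), so λ ≡ 34·13 ≡ 18.
  x = λ² - 49 - 49 = 324 - 98 ≡ 14; y = λ·(49 - 14) - 51 ≡ 49. → (14, 49)

(14, 49)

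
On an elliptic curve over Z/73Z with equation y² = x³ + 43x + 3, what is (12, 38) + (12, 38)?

tangent at (12, 38): λ = (3·12² + 43)/(2·38) ≡ 37/3. 3⁻¹ ≡ 49 (mod 73), so λ ≡ 37·49 ≡ 61.
  x = λ² - 12 - 12 = 3721 - 24 ≡ 47; y = λ·(12 - 47) - 38 ≡ 17. → (47, 17)

(47, 17)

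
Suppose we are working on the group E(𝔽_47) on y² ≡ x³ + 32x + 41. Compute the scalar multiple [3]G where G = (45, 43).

Repeated addition: build up to 3G.
2G: tangent at (45, 43): λ = (3·45² + 32)/(2·43) ≡ 44/39. 39⁻¹ ≡ 41 (mod 47) since 39·41 = 1599 ≡ 1, so λ ≡ 44·41 ≡ 18.
  x = λ² - 45 - 45 = 324 - 90 ≡ 46; y = λ·(45 - 46) - 43 ≡ 33. → (46, 33)
3G: (46, 33) + (45, 43). λ = (43 - 33)/(45 - 46) ≡ 10/46 mod 47. 46⁻¹ ≡ 46 (mod 47), so λ ≡ 37.
  x = λ² - 46 - 45 = 1369 - 91 ≡ 9; y = λ·(46 - 9) - 33 ≡ 20. → (9, 20)

(9, 20)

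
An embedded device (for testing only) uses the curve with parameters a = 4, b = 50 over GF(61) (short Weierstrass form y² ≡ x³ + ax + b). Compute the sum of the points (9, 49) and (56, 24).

(30, 5)

(9, 49) + (56, 24). λ = (24 - 49)/(56 - 9) ≡ 36/47 mod 61. 47⁻¹ ≡ 13 (mod 61), so λ ≡ 41.
  x = λ² - 9 - 56 = 1681 - 65 ≡ 30; y = λ·(9 - 30) - 49 ≡ 5. → (30, 5)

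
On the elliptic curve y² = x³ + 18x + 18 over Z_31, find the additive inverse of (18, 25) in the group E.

-(18, 25) = (18, -25 mod 31) = (18, 6).

(18, 6)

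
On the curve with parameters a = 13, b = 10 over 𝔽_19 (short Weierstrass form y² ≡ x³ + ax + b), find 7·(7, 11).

Write P = (7, 11).
Double-and-add on 7 = (111)₂. Start with P = (7, 11) for the leading 1-bit.
double: tangent at (7, 11): λ = (3·7² + 13)/(2·11) ≡ 8/3. 3⁻¹ ≡ 13 (mod 19), so λ ≡ 8·13 ≡ 9.
  x = λ² - 7 - 7 = 81 - 14 ≡ 10; y = λ·(7 - 10) - 11 ≡ 0. → (10, 0)
add P: (10, 0) + (7, 11). λ = (11 - 0)/(7 - 10) ≡ 11/16 mod 19. 16⁻¹ ≡ 6 (mod 19) since 16·6 = 96 ≡ 1, so λ ≡ 9.
  x = λ² - 10 - 7 = 81 - 17 ≡ 7; y = λ·(10 - 7) - 0 ≡ 8. → (7, 8)
double: tangent at (7, 8): λ = (3·7² + 13)/(2·8) ≡ 8/16. 16⁻¹ ≡ 6 (mod 19), so λ ≡ 8·6 ≡ 10.
  x = λ² - 7 - 7 = 100 - 14 ≡ 10; y = λ·(7 - 10) - 8 ≡ 0. → (10, 0)
add P: (10, 0) + (7, 11). λ = (11 - 0)/(7 - 10) ≡ 11/16 mod 19. 16⁻¹ ≡ 6 (mod 19), so λ ≡ 9.
  x = λ² - 10 - 7 = 81 - 17 ≡ 7; y = λ·(10 - 7) - 0 ≡ 8. → (7, 8)

(7, 8)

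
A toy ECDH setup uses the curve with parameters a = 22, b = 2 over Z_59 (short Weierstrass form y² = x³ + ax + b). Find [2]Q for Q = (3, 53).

(16, 5)

tangent at (3, 53): λ = (3·3² + 22)/(2·53) ≡ 49/47. 47⁻¹ ≡ 54 (mod 59), so λ ≡ 49·54 ≡ 50.
  x = λ² - 3 - 3 = 2500 - 6 ≡ 16; y = λ·(3 - 16) - 53 ≡ 5. → (16, 5)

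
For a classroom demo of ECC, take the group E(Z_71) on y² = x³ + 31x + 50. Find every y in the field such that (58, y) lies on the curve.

x³ + 31x + 50 = 196960 ≡ 6 (mod 71).
Square roots of 6 mod 71: 19 and 52 (since 19² = 361 ≡ 6).

19, 52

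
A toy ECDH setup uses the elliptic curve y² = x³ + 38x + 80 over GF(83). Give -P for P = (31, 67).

(31, 16)

-(31, 67) = (31, -67 mod 83) = (31, 16).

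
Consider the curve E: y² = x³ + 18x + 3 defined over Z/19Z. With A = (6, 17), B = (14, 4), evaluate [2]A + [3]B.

First 2A:
Repeated addition: build up to 2A.
2A: tangent at (6, 17): λ = (3·6² + 18)/(2·17) ≡ 12/15. 15⁻¹ ≡ 14 (mod 19) since 15·14 = 210 ≡ 1, so λ ≡ 12·14 ≡ 16.
  x = λ² - 6 - 6 = 256 - 12 ≡ 16; y = λ·(6 - 16) - 17 ≡ 13. → (16, 13)
2A = (16, 13).
Next 3B:
Repeated addition: build up to 3B.
2B: tangent at (14, 4): λ = (3·14² + 18)/(2·4) ≡ 17/8. 8⁻¹ ≡ 12 (mod 19), so λ ≡ 17·12 ≡ 14.
  x = λ² - 14 - 14 = 196 - 28 ≡ 16; y = λ·(14 - 16) - 4 ≡ 6. → (16, 6)
3B: (16, 6) + (14, 4). λ = (4 - 6)/(14 - 16) ≡ 17/17 mod 19. 17⁻¹ ≡ 9 (mod 19), so λ ≡ 1.
  x = λ² - 16 - 14 = 1 - 30 ≡ 9; y = λ·(16 - 9) - 6 ≡ 1. → (9, 1)
3B = (9, 1).
Finally 2A + 3B:
(16, 13) + (9, 1). λ = (1 - 13)/(9 - 16) ≡ 7/12 mod 19. 12⁻¹ ≡ 8 (mod 19) since 12·8 = 96 ≡ 1, so λ ≡ 18.
  x = λ² - 16 - 9 = 324 - 25 ≡ 14; y = λ·(16 - 14) - 13 ≡ 4. → (14, 4)

(14, 4)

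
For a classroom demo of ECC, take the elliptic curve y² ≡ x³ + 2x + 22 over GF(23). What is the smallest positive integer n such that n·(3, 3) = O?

6

2P: tangent at (3, 3): λ = (3·3² + 2)/(2·3) ≡ 6/6. 6⁻¹ ≡ 4 (mod 23) since 6·4 = 24 ≡ 1, so λ ≡ 6·4 ≡ 1.
  x = λ² - 3 - 3 = 1 - 6 ≡ 18; y = λ·(3 - 18) - 3 ≡ 5. → (18, 5)
3P: (18, 5) + (3, 3). λ = (3 - 5)/(3 - 18) ≡ 21/8 mod 23. 8⁻¹ ≡ 3 (mod 23), so λ ≡ 17.
  x = λ² - 18 - 3 = 289 - 21 ≡ 15; y = λ·(18 - 15) - 5 ≡ 0. → (15, 0)
4P: (15, 0) + (3, 3). λ = (3 - 0)/(3 - 15) ≡ 3/11 mod 23. 11⁻¹ ≡ 21 (mod 23), so λ ≡ 17.
  x = λ² - 15 - 3 = 289 - 18 ≡ 18; y = λ·(15 - 18) - 0 ≡ 18. → (18, 18)
5P: (18, 18) + (3, 3). λ = (3 - 18)/(3 - 18) ≡ 8/8 mod 23. 8⁻¹ ≡ 3 (mod 23) since 8·3 = 24 ≡ 1, so λ ≡ 1.
  x = λ² - 18 - 3 = 1 - 21 ≡ 3; y = λ·(18 - 3) - 18 ≡ 20. → (3, 20)
6P: (3, 20) + (3, 3): same x and y₁ ≡ -y₂, so the sum is O.
6P = O, so the order is 6.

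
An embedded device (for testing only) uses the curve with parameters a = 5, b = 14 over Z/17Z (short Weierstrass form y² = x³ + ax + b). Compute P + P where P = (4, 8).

tangent at (4, 8): λ = (3·4² + 5)/(2·8) ≡ 2/16. 16⁻¹ ≡ 16 (mod 17), so λ ≡ 2·16 ≡ 15.
  x = λ² - 4 - 4 = 225 - 8 ≡ 13; y = λ·(4 - 13) - 8 ≡ 10. → (13, 10)

(13, 10)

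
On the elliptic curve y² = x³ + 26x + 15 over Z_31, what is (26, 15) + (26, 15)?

tangent at (26, 15): λ = (3·26² + 26)/(2·15) ≡ 8/30. 30⁻¹ ≡ 30 (mod 31) since 30·30 = 900 ≡ 1, so λ ≡ 8·30 ≡ 23.
  x = λ² - 26 - 26 = 529 - 52 ≡ 12; y = λ·(26 - 12) - 15 ≡ 28. → (12, 28)

(12, 28)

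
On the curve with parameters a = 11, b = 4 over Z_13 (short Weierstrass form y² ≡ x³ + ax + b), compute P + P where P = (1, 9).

tangent at (1, 9): λ = (3·1² + 11)/(2·9) ≡ 1/5. 5⁻¹ ≡ 8 (mod 13) since 5·8 = 40 ≡ 1, so λ ≡ 1·8 ≡ 8.
  x = λ² - 1 - 1 = 64 - 2 ≡ 10; y = λ·(1 - 10) - 9 ≡ 10. → (10, 10)

(10, 10)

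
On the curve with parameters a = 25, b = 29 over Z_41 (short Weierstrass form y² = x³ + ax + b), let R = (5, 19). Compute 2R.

tangent at (5, 19): λ = (3·5² + 25)/(2·19) ≡ 18/38. 38⁻¹ ≡ 27 (mod 41), so λ ≡ 18·27 ≡ 35.
  x = λ² - 5 - 5 = 1225 - 10 ≡ 26; y = λ·(5 - 26) - 19 ≡ 25. → (26, 25)

(26, 25)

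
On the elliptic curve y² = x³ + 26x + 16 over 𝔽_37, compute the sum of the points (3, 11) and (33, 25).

(3, 11) + (33, 25). λ = (25 - 11)/(33 - 3) ≡ 14/30 mod 37. 30⁻¹ ≡ 21 (mod 37), so λ ≡ 35.
  x = λ² - 3 - 33 = 1225 - 36 ≡ 5; y = λ·(3 - 5) - 11 ≡ 30. → (5, 30)

(5, 30)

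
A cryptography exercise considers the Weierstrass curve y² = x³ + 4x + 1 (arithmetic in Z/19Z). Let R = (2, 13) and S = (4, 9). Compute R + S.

(17, 17)

(2, 13) + (4, 9). λ = (9 - 13)/(4 - 2) ≡ 15/2 mod 19. 2⁻¹ ≡ 10 (mod 19) since 2·10 = 20 ≡ 1, so λ ≡ 17.
  x = λ² - 2 - 4 = 289 - 6 ≡ 17; y = λ·(2 - 17) - 13 ≡ 17. → (17, 17)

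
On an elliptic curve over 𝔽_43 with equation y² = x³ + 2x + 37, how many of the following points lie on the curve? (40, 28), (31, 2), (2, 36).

(40, 28): 28² ≡ 10, rhs ≡ 4 → off.
(31, 2): 2² ≡ 4, rhs ≡ 5 → off.
(2, 36): 36² ≡ 6, rhs ≡ 6 → on.

1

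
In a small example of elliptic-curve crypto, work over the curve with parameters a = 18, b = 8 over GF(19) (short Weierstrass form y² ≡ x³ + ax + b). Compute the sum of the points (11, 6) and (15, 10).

(13, 11)

(11, 6) + (15, 10). λ = (10 - 6)/(15 - 11) ≡ 4/4 mod 19. 4⁻¹ ≡ 5 (mod 19), so λ ≡ 1.
  x = λ² - 11 - 15 = 1 - 26 ≡ 13; y = λ·(11 - 13) - 6 ≡ 11. → (13, 11)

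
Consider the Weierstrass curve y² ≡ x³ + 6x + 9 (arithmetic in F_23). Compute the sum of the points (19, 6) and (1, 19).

(7, 16)

(19, 6) + (1, 19). λ = (19 - 6)/(1 - 19) ≡ 13/5 mod 23. 5⁻¹ ≡ 14 (mod 23), so λ ≡ 21.
  x = λ² - 19 - 1 = 441 - 20 ≡ 7; y = λ·(19 - 7) - 6 ≡ 16. → (7, 16)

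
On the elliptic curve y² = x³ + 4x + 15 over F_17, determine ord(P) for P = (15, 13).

7

2P: tangent at (15, 13): λ = (3·15² + 4)/(2·13) ≡ 16/9. 9⁻¹ ≡ 2 (mod 17), so λ ≡ 16·2 ≡ 15.
  x = λ² - 15 - 15 = 225 - 30 ≡ 8; y = λ·(15 - 8) - 13 ≡ 7. → (8, 7)
3P: (8, 7) + (15, 13). λ = (13 - 7)/(15 - 8) ≡ 6/7 mod 17. 7⁻¹ ≡ 5 (mod 17), so λ ≡ 13.
  x = λ² - 8 - 15 = 169 - 23 ≡ 10; y = λ·(8 - 10) - 7 ≡ 1. → (10, 1)
4P: (10, 1) + (15, 13). λ = (13 - 1)/(15 - 10) ≡ 12/5 mod 17. 5⁻¹ ≡ 7 (mod 17) since 5·7 = 35 ≡ 1, so λ ≡ 16.
  x = λ² - 10 - 15 = 256 - 25 ≡ 10; y = λ·(10 - 10) - 1 ≡ 16. → (10, 16)
5P: (10, 16) + (15, 13). λ = (13 - 16)/(15 - 10) ≡ 14/5 mod 17. 5⁻¹ ≡ 7 (mod 17), so λ ≡ 13.
  x = λ² - 10 - 15 = 169 - 25 ≡ 8; y = λ·(10 - 8) - 16 ≡ 10. → (8, 10)
6P: (8, 10) + (15, 13). λ = (13 - 10)/(15 - 8) ≡ 3/7 mod 17. 7⁻¹ ≡ 5 (mod 17), so λ ≡ 15.
  x = λ² - 8 - 15 = 225 - 23 ≡ 15; y = λ·(8 - 15) - 10 ≡ 4. → (15, 4)
7P: (15, 4) + (15, 13): same x and y₁ ≡ -y₂, so the sum is O.
7P = O, so the order is 7.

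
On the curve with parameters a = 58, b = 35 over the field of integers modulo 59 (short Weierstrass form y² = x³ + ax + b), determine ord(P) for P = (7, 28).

2P: tangent at (7, 28): λ = (3·7² + 58)/(2·28) ≡ 28/56. 56⁻¹ ≡ 39 (mod 59), so λ ≡ 28·39 ≡ 30.
  x = λ² - 7 - 7 = 900 - 14 ≡ 1; y = λ·(7 - 1) - 28 ≡ 34. → (1, 34)
3P: (1, 34) + (7, 28). λ = (28 - 34)/(7 - 1) ≡ 53/6 mod 59. 6⁻¹ ≡ 10 (mod 59), so λ ≡ 58.
  x = λ² - 1 - 7 = 3364 - 8 ≡ 52; y = λ·(1 - 52) - 34 ≡ 17. → (52, 17)
4P: (52, 17) + (7, 28). λ = (28 - 17)/(7 - 52) ≡ 11/14 mod 59. 14⁻¹ ≡ 38 (mod 59), so λ ≡ 5.
  x = λ² - 52 - 7 = 25 - 59 ≡ 25; y = λ·(52 - 25) - 17 ≡ 0. → (25, 0)
5P: (25, 0) + (7, 28). λ = (28 - 0)/(7 - 25) ≡ 28/41 mod 59. 41⁻¹ ≡ 36 (mod 59), so λ ≡ 5.
  x = λ² - 25 - 7 = 25 - 32 ≡ 52; y = λ·(25 - 52) - 0 ≡ 42. → (52, 42)
6P: (52, 42) + (7, 28). λ = (28 - 42)/(7 - 52) ≡ 45/14 mod 59. 14⁻¹ ≡ 38 (mod 59) since 14·38 = 532 ≡ 1, so λ ≡ 58.
  x = λ² - 52 - 7 = 3364 - 59 ≡ 1; y = λ·(52 - 1) - 42 ≡ 25. → (1, 25)
7P: (1, 25) + (7, 28). λ = (28 - 25)/(7 - 1) ≡ 3/6 mod 59. 6⁻¹ ≡ 10 (mod 59), so λ ≡ 30.
  x = λ² - 1 - 7 = 900 - 8 ≡ 7; y = λ·(1 - 7) - 25 ≡ 31. → (7, 31)
8P: (7, 31) + (7, 28): same x and y₁ ≡ -y₂, so the sum is 𝒪.
8P = 𝒪, so the order is 8.

8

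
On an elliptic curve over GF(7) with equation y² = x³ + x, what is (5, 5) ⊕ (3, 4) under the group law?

(1, 4)

(5, 5) + (3, 4). λ = (4 - 5)/(3 - 5) ≡ 6/5 mod 7. 5⁻¹ ≡ 3 (mod 7) since 5·3 = 15 ≡ 1, so λ ≡ 4.
  x = λ² - 5 - 3 = 16 - 8 ≡ 1; y = λ·(5 - 1) - 5 ≡ 4. → (1, 4)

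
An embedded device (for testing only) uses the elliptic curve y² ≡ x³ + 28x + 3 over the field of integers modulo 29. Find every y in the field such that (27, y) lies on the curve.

none

x³ + 28x + 3 = 20442 ≡ 26 (mod 29).
26 is a non-residue mod 29; no y exists.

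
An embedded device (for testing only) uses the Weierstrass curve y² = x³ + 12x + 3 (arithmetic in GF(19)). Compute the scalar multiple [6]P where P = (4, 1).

(18, 3)

Double-and-add on 6 = (110)₂. Start with P = (4, 1) for the leading 1-bit.
double: tangent at (4, 1): λ = (3·4² + 12)/(2·1) ≡ 3/2. 2⁻¹ ≡ 10 (mod 19), so λ ≡ 3·10 ≡ 11.
  x = λ² - 4 - 4 = 121 - 8 ≡ 18; y = λ·(4 - 18) - 1 ≡ 16. → (18, 16)
add P: (18, 16) + (4, 1). λ = (1 - 16)/(4 - 18) ≡ 4/5 mod 19. 5⁻¹ ≡ 4 (mod 19), so λ ≡ 16.
  x = λ² - 18 - 4 = 256 - 22 ≡ 6; y = λ·(18 - 6) - 16 ≡ 5. → (6, 5)
double: tangent at (6, 5): λ = (3·6² + 12)/(2·5) ≡ 6/10. 10⁻¹ ≡ 2 (mod 19) since 10·2 = 20 ≡ 1, so λ ≡ 6·2 ≡ 12.
  x = λ² - 6 - 6 = 144 - 12 ≡ 18; y = λ·(6 - 18) - 5 ≡ 3. → (18, 3)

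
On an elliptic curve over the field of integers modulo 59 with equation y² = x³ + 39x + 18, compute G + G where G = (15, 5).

tangent at (15, 5): λ = (3·15² + 39)/(2·5) ≡ 6/10. 10⁻¹ ≡ 6 (mod 59), so λ ≡ 6·6 ≡ 36.
  x = λ² - 15 - 15 = 1296 - 30 ≡ 27; y = λ·(15 - 27) - 5 ≡ 35. → (27, 35)

(27, 35)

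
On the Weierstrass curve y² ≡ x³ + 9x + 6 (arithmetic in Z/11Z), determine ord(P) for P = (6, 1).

5

2P: tangent at (6, 1): λ = (3·6² + 9)/(2·1) ≡ 7/2. 2⁻¹ ≡ 6 (mod 11) since 2·6 = 12 ≡ 1, so λ ≡ 7·6 ≡ 9.
  x = λ² - 6 - 6 = 81 - 12 ≡ 3; y = λ·(6 - 3) - 1 ≡ 4. → (3, 4)
3P: (3, 4) + (6, 1). λ = (1 - 4)/(6 - 3) ≡ 8/3 mod 11. 3⁻¹ ≡ 4 (mod 11) since 3·4 = 12 ≡ 1, so λ ≡ 10.
  x = λ² - 3 - 6 = 100 - 9 ≡ 3; y = λ·(3 - 3) - 4 ≡ 7. → (3, 7)
4P: (3, 7) + (6, 1). λ = (1 - 7)/(6 - 3) ≡ 5/3 mod 11. 3⁻¹ ≡ 4 (mod 11), so λ ≡ 9.
  x = λ² - 3 - 6 = 81 - 9 ≡ 6; y = λ·(3 - 6) - 7 ≡ 10. → (6, 10)
5P: (6, 10) + (6, 1): same x and y₁ ≡ -y₂, so the sum is the point at infinity.
5P = the point at infinity, so the order is 5.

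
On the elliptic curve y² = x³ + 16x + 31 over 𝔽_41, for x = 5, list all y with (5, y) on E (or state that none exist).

x³ + 16x + 31 = 236 ≡ 31 (mod 41).
Square roots of 31 mod 41: 20 and 21 (since 20² = 400 ≡ 31).

20, 21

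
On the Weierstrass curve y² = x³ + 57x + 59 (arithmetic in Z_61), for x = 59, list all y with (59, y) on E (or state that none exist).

x³ + 57x + 59 = 208801 ≡ 59 (mod 61).
59 is a non-residue mod 61; no y exists.

none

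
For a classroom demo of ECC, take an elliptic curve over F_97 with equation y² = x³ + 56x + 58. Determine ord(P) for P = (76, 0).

2P: (76, 0) + (76, 0): same x and y₁ ≡ -y₂, so the sum is O.
2P = O, so the order is 2.

2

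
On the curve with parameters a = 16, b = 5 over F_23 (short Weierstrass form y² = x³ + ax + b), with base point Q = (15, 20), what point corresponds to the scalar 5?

Repeated addition: build up to 5Q.
2Q: tangent at (15, 20): λ = (3·15² + 16)/(2·20) ≡ 1/17. 17⁻¹ ≡ 19 (mod 23), so λ ≡ 1·19 ≡ 19.
  x = λ² - 15 - 15 = 361 - 30 ≡ 9; y = λ·(15 - 9) - 20 ≡ 2. → (9, 2)
3Q: (9, 2) + (15, 20). λ = (20 - 2)/(15 - 9) ≡ 18/6 mod 23. 6⁻¹ ≡ 4 (mod 23) since 6·4 = 24 ≡ 1, so λ ≡ 3.
  x = λ² - 9 - 15 = 9 - 24 ≡ 8; y = λ·(9 - 8) - 2 ≡ 1. → (8, 1)
4Q: (8, 1) + (15, 20). λ = (20 - 1)/(15 - 8) ≡ 19/7 mod 23. 7⁻¹ ≡ 10 (mod 23) since 7·10 = 70 ≡ 1, so λ ≡ 6.
  x = λ² - 8 - 15 = 36 - 23 ≡ 13; y = λ·(8 - 13) - 1 ≡ 15. → (13, 15)
5Q: (13, 15) + (15, 20). λ = (20 - 15)/(15 - 13) ≡ 5/2 mod 23. 2⁻¹ ≡ 12 (mod 23) since 2·12 = 24 ≡ 1, so λ ≡ 14.
  x = λ² - 13 - 15 = 196 - 28 ≡ 7; y = λ·(13 - 7) - 15 ≡ 0. → (7, 0)

(7, 0)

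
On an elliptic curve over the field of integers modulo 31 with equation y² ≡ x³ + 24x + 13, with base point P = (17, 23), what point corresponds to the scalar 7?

(4, 24)

Double-and-add on 7 = (111)₂. Start with P = (17, 23) for the leading 1-bit.
double: tangent at (17, 23): λ = (3·17² + 24)/(2·23) ≡ 23/15. 15⁻¹ ≡ 29 (mod 31), so λ ≡ 23·29 ≡ 16.
  x = λ² - 17 - 17 = 256 - 34 ≡ 5; y = λ·(17 - 5) - 23 ≡ 14. → (5, 14)
add P: (5, 14) + (17, 23). λ = (23 - 14)/(17 - 5) ≡ 9/12 mod 31. 12⁻¹ ≡ 13 (mod 31), so λ ≡ 24.
  x = λ² - 5 - 17 = 576 - 22 ≡ 27; y = λ·(5 - 27) - 14 ≡ 16. → (27, 16)
double: tangent at (27, 16): λ = (3·27² + 24)/(2·16) ≡ 10/1. 1⁻¹ ≡ 1 (mod 31), so λ ≡ 10·1 ≡ 10.
  x = λ² - 27 - 27 = 100 - 54 ≡ 15; y = λ·(27 - 15) - 16 ≡ 11. → (15, 11)
add P: (15, 11) + (17, 23). λ = (23 - 11)/(17 - 15) ≡ 12/2 mod 31. 2⁻¹ ≡ 16 (mod 31) since 2·16 = 32 ≡ 1, so λ ≡ 6.
  x = λ² - 15 - 17 = 36 - 32 ≡ 4; y = λ·(15 - 4) - 11 ≡ 24. → (4, 24)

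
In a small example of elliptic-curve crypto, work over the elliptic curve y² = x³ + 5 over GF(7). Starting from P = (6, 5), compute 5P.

(3, 2)

Double-and-add on 5 = (101)₂. Start with P = (6, 5) for the leading 1-bit.
double: tangent at (6, 5): λ = (3·6² + 0)/(2·5) ≡ 3/3. 3⁻¹ ≡ 5 (mod 7), so λ ≡ 3·5 ≡ 1.
  x = λ² - 6 - 6 = 1 - 12 ≡ 3; y = λ·(6 - 3) - 5 ≡ 5. → (3, 5)
double: tangent at (3, 5): λ = (3·3² + 0)/(2·5) ≡ 6/3. 3⁻¹ ≡ 5 (mod 7), so λ ≡ 6·5 ≡ 2.
  x = λ² - 3 - 3 = 4 - 6 ≡ 5; y = λ·(3 - 5) - 5 ≡ 5. → (5, 5)
add P: (5, 5) + (6, 5). λ = (5 - 5)/(6 - 5) ≡ 0/1 mod 7. 1⁻¹ ≡ 1 (mod 7) since 1·1 = 1 ≡ 1, so λ ≡ 0.
  x = λ² - 5 - 6 = 0 - 11 ≡ 3; y = λ·(5 - 3) - 5 ≡ 2. → (3, 2)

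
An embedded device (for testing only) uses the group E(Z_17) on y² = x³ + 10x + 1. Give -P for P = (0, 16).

-(0, 16) = (0, -16 mod 17) = (0, 1).

(0, 1)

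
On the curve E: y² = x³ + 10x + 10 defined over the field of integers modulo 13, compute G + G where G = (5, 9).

tangent at (5, 9): λ = (3·5² + 10)/(2·9) ≡ 7/5. 5⁻¹ ≡ 8 (mod 13), so λ ≡ 7·8 ≡ 4.
  x = λ² - 5 - 5 = 16 - 10 ≡ 6; y = λ·(5 - 6) - 9 ≡ 0. → (6, 0)

(6, 0)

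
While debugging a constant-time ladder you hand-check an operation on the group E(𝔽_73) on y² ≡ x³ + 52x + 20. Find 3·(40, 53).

(40, 20)

Write P = (40, 53).
Repeated addition: build up to 3P.
2P: tangent at (40, 53): λ = (3·40² + 52)/(2·53) ≡ 34/33. 33⁻¹ ≡ 31 (mod 73), so λ ≡ 34·31 ≡ 32.
  x = λ² - 40 - 40 = 1024 - 80 ≡ 68; y = λ·(40 - 68) - 53 ≡ 0. → (68, 0)
3P: (68, 0) + (40, 53). λ = (53 - 0)/(40 - 68) ≡ 53/45 mod 73. 45⁻¹ ≡ 13 (mod 73), so λ ≡ 32.
  x = λ² - 68 - 40 = 1024 - 108 ≡ 40; y = λ·(68 - 40) - 0 ≡ 20. → (40, 20)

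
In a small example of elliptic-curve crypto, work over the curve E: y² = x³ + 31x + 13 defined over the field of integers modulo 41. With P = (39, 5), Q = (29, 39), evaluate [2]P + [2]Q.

First 2P:
Repeated addition: build up to 2P.
2P: tangent at (39, 5): λ = (3·39² + 31)/(2·5) ≡ 2/10. 10⁻¹ ≡ 37 (mod 41) since 10·37 = 370 ≡ 1, so λ ≡ 2·37 ≡ 33.
  x = λ² - 39 - 39 = 1089 - 78 ≡ 27; y = λ·(39 - 27) - 5 ≡ 22. → (27, 22)
2P = (27, 22).
Next 2Q:
Repeated addition: build up to 2Q.
2Q: tangent at (29, 39): λ = (3·29² + 31)/(2·39) ≡ 12/37. 37⁻¹ ≡ 10 (mod 41) since 37·10 = 370 ≡ 1, so λ ≡ 12·10 ≡ 38.
  x = λ² - 29 - 29 = 1444 - 58 ≡ 33; y = λ·(29 - 33) - 39 ≡ 14. → (33, 14)
2Q = (33, 14).
Finally 2P + 2Q:
(27, 22) + (33, 14). λ = (14 - 22)/(33 - 27) ≡ 33/6 mod 41. 6⁻¹ ≡ 7 (mod 41) since 6·7 = 42 ≡ 1, so λ ≡ 26.
  x = λ² - 27 - 33 = 676 - 60 ≡ 1; y = λ·(27 - 1) - 22 ≡ 39. → (1, 39)

(1, 39)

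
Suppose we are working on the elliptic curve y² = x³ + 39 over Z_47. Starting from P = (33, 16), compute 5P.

(17, 39)

Double-and-add on 5 = (101)₂. Start with P = (33, 16) for the leading 1-bit.
double: tangent at (33, 16): λ = (3·33² + 0)/(2·16) ≡ 24/32. 32⁻¹ ≡ 25 (mod 47), so λ ≡ 24·25 ≡ 36.
  x = λ² - 33 - 33 = 1296 - 66 ≡ 8; y = λ·(33 - 8) - 16 ≡ 38. → (8, 38)
double: tangent at (8, 38): λ = (3·8² + 0)/(2·38) ≡ 4/29. 29⁻¹ ≡ 13 (mod 47), so λ ≡ 4·13 ≡ 5.
  x = λ² - 8 - 8 = 25 - 16 ≡ 9; y = λ·(8 - 9) - 38 ≡ 4. → (9, 4)
add P: (9, 4) + (33, 16). λ = (16 - 4)/(33 - 9) ≡ 12/24 mod 47. 24⁻¹ ≡ 2 (mod 47) since 24·2 = 48 ≡ 1, so λ ≡ 24.
  x = λ² - 9 - 33 = 576 - 42 ≡ 17; y = λ·(9 - 17) - 4 ≡ 39. → (17, 39)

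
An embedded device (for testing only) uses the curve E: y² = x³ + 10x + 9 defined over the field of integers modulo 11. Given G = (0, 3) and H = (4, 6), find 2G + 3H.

(1, 3)

First 2G:
Repeated addition: build up to 2G.
2G: tangent at (0, 3): λ = (3·0² + 10)/(2·3) ≡ 10/6. 6⁻¹ ≡ 2 (mod 11) since 6·2 = 12 ≡ 1, so λ ≡ 10·2 ≡ 9.
  x = λ² - 0 - 0 = 81 - 0 ≡ 4; y = λ·(0 - 4) - 3 ≡ 5. → (4, 5)
2G = (4, 5).
Next 3H:
Repeated addition: build up to 3H.
2H: tangent at (4, 6): λ = (3·4² + 10)/(2·6) ≡ 3/1. 1⁻¹ ≡ 1 (mod 11), so λ ≡ 3·1 ≡ 3.
  x = λ² - 4 - 4 = 9 - 8 ≡ 1; y = λ·(4 - 1) - 6 ≡ 3. → (1, 3)
3H: (1, 3) + (4, 6). λ = (6 - 3)/(4 - 1) ≡ 3/3 mod 11. 3⁻¹ ≡ 4 (mod 11) since 3·4 = 12 ≡ 1, so λ ≡ 1.
  x = λ² - 1 - 4 = 1 - 5 ≡ 7; y = λ·(1 - 7) - 3 ≡ 2. → (7, 2)
3H = (7, 2).
Finally 2G + 3H:
(4, 5) + (7, 2). λ = (2 - 5)/(7 - 4) ≡ 8/3 mod 11. 3⁻¹ ≡ 4 (mod 11) since 3·4 = 12 ≡ 1, so λ ≡ 10.
  x = λ² - 4 - 7 = 100 - 11 ≡ 1; y = λ·(4 - 1) - 5 ≡ 3. → (1, 3)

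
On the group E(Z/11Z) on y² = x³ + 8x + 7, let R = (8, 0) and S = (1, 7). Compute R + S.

(3, 6)

(8, 0) + (1, 7). λ = (7 - 0)/(1 - 8) ≡ 7/4 mod 11. 4⁻¹ ≡ 3 (mod 11), so λ ≡ 10.
  x = λ² - 8 - 1 = 100 - 9 ≡ 3; y = λ·(8 - 3) - 0 ≡ 6. → (3, 6)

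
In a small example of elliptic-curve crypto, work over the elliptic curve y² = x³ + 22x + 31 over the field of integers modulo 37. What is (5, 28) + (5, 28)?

tangent at (5, 28): λ = (3·5² + 22)/(2·28) ≡ 23/19. 19⁻¹ ≡ 2 (mod 37) since 19·2 = 38 ≡ 1, so λ ≡ 23·2 ≡ 9.
  x = λ² - 5 - 5 = 81 - 10 ≡ 34; y = λ·(5 - 34) - 28 ≡ 7. → (34, 7)

(34, 7)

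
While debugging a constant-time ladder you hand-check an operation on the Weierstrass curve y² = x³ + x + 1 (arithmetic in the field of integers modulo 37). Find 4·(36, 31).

(25, 0)

Write G = (36, 31).
Double-and-add on 4 = (100)₂. Start with G = (36, 31) for the leading 1-bit.
double: tangent at (36, 31): λ = (3·36² + 1)/(2·31) ≡ 4/25. 25⁻¹ ≡ 3 (mod 37), so λ ≡ 4·3 ≡ 12.
  x = λ² - 36 - 36 = 144 - 72 ≡ 35; y = λ·(36 - 35) - 31 ≡ 18. → (35, 18)
double: tangent at (35, 18): λ = (3·35² + 1)/(2·18) ≡ 13/36. 36⁻¹ ≡ 36 (mod 37) since 36·36 = 1296 ≡ 1, so λ ≡ 13·36 ≡ 24.
  x = λ² - 35 - 35 = 576 - 70 ≡ 25; y = λ·(35 - 25) - 18 ≡ 0. → (25, 0)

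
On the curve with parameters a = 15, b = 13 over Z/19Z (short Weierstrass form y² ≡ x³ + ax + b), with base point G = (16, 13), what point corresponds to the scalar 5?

(5, 17)

Double-and-add on 5 = (101)₂. Start with G = (16, 13) for the leading 1-bit.
double: tangent at (16, 13): λ = (3·16² + 15)/(2·13) ≡ 4/7. 7⁻¹ ≡ 11 (mod 19) since 7·11 = 77 ≡ 1, so λ ≡ 4·11 ≡ 6.
  x = λ² - 16 - 16 = 36 - 32 ≡ 4; y = λ·(16 - 4) - 13 ≡ 2. → (4, 2)
double: tangent at (4, 2): λ = (3·4² + 15)/(2·2) ≡ 6/4. 4⁻¹ ≡ 5 (mod 19), so λ ≡ 6·5 ≡ 11.
  x = λ² - 4 - 4 = 121 - 8 ≡ 18; y = λ·(4 - 18) - 2 ≡ 15. → (18, 15)
add G: (18, 15) + (16, 13). λ = (13 - 15)/(16 - 18) ≡ 17/17 mod 19. 17⁻¹ ≡ 9 (mod 19), so λ ≡ 1.
  x = λ² - 18 - 16 = 1 - 34 ≡ 5; y = λ·(18 - 5) - 15 ≡ 17. → (5, 17)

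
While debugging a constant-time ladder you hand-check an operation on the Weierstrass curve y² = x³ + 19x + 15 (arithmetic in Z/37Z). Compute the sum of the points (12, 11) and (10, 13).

(12, 11) + (10, 13). λ = (13 - 11)/(10 - 12) ≡ 2/35 mod 37. 35⁻¹ ≡ 18 (mod 37), so λ ≡ 36.
  x = λ² - 12 - 10 = 1296 - 22 ≡ 16; y = λ·(12 - 16) - 11 ≡ 30. → (16, 30)

(16, 30)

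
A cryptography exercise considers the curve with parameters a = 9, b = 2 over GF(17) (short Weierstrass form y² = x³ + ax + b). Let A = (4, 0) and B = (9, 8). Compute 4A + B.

First 4A:
Repeated addition: build up to 4A.
2A: (4, 0) + (4, 0): same x and y₁ ≡ -y₂, so the sum is O.
3A: O + (4, 0) = (4, 0) (identity).
4A: (4, 0) + (4, 0): same x and y₁ ≡ -y₂, so the sum is O.
4A = O.
Finally 4A + B:
O + (9, 8) = (9, 8) (identity).

(9, 8)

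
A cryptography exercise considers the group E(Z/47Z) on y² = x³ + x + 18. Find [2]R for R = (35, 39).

tangent at (35, 39): λ = (3·35² + 1)/(2·39) ≡ 10/31. 31⁻¹ ≡ 44 (mod 47), so λ ≡ 10·44 ≡ 17.
  x = λ² - 35 - 35 = 289 - 70 ≡ 31; y = λ·(35 - 31) - 39 ≡ 29. → (31, 29)

(31, 29)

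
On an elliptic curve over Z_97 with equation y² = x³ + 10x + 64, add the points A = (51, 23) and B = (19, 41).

(33, 76)

(51, 23) + (19, 41). λ = (41 - 23)/(19 - 51) ≡ 18/65 mod 97. 65⁻¹ ≡ 3 (mod 97) since 65·3 = 195 ≡ 1, so λ ≡ 54.
  x = λ² - 51 - 19 = 2916 - 70 ≡ 33; y = λ·(51 - 33) - 23 ≡ 76. → (33, 76)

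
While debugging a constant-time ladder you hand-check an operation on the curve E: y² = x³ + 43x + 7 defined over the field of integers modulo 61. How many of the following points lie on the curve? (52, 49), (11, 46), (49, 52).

(52, 49): 49² ≡ 22, rhs ≡ 50 → off.
(11, 46): 46² ≡ 42, rhs ≡ 42 → on.
(49, 52): 52² ≡ 20, rhs ≡ 20 → on.

2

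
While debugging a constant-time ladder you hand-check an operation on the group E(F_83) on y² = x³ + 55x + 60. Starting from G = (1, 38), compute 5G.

Double-and-add on 5 = (101)₂. Start with G = (1, 38) for the leading 1-bit.
double: tangent at (1, 38): λ = (3·1² + 55)/(2·38) ≡ 58/76. 76⁻¹ ≡ 71 (mod 83), so λ ≡ 58·71 ≡ 51.
  x = λ² - 1 - 1 = 2601 - 2 ≡ 26; y = λ·(1 - 26) - 38 ≡ 15. → (26, 15)
double: tangent at (26, 15): λ = (3·26² + 55)/(2·15) ≡ 8/30. 30⁻¹ ≡ 36 (mod 83), so λ ≡ 8·36 ≡ 39.
  x = λ² - 26 - 26 = 1521 - 52 ≡ 58; y = λ·(26 - 58) - 15 ≡ 65. → (58, 65)
add G: (58, 65) + (1, 38). λ = (38 - 65)/(1 - 58) ≡ 56/26 mod 83. 26⁻¹ ≡ 16 (mod 83) since 26·16 = 416 ≡ 1, so λ ≡ 66.
  x = λ² - 58 - 1 = 4356 - 59 ≡ 64; y = λ·(58 - 64) - 65 ≡ 37. → (64, 37)

(64, 37)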